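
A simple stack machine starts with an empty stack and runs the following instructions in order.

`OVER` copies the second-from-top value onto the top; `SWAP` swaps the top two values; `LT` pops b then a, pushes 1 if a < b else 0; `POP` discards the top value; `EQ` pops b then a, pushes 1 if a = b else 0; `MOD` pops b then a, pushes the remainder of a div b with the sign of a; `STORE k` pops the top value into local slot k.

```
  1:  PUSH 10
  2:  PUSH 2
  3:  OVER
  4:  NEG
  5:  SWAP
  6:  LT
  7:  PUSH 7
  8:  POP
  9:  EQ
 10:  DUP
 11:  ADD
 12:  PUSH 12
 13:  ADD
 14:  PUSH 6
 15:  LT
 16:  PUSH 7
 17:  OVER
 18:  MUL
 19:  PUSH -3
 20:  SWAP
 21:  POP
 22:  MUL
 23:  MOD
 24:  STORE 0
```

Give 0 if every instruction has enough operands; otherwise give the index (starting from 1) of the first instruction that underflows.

PUSH 10 : 10
PUSH 2  : 10 2
OVER    : 10 2 10
NEG     : 10 2 -10
SWAP    : 10 -10 2
LT      : 10 1
PUSH 7  : 10 1 7
POP     : 10 1
EQ      : 0
DUP     : 0 0
ADD     : 0
PUSH 12 : 0 12
ADD     : 12
PUSH 6  : 12 6
LT      : 0
PUSH 7  : 0 7
OVER    : 0 7 0
MUL     : 0 0
PUSH -3 : 0 0 -3
SWAP    : 0 -3 0
POP     : 0 -3
MUL     : 0
MOD  — needs 2 operands, stack has 1 → underflow

23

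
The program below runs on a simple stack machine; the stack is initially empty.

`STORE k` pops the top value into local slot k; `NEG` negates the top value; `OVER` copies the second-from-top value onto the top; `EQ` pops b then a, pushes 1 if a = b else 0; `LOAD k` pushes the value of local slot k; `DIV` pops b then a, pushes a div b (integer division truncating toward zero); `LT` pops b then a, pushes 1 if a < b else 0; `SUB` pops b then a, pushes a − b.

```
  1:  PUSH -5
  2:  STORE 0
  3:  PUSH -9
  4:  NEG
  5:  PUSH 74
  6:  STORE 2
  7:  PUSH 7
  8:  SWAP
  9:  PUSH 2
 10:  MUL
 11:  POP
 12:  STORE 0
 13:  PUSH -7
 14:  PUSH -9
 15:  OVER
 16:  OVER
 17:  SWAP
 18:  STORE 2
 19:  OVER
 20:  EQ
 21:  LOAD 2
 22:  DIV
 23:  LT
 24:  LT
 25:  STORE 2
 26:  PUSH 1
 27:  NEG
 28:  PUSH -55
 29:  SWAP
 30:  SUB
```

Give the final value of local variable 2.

1

PUSH -5  → -5
STORE 0  → (empty)
PUSH -9  → -9
NEG      → 9
PUSH 74  → 9 74
STORE 2  → 9
PUSH 7   → 9 7
SWAP     → 7 9
PUSH 2   → 7 9 2
MUL      → 7 18
POP      → 7
STORE 0  → (empty)
PUSH -7  → -7
PUSH -9  → -7 -9
OVER     → -7 -9 -7
OVER     → -7 -9 -7 -9
SWAP     → -7 -9 -9 -7
STORE 2  → -7 -9 -9
OVER     → -7 -9 -9 -9
EQ       → -7 -9 1
LOAD 2   → -7 -9 1 -7
DIV      → -7 -9 0
LT       → -7 1
LT       → 1
STORE 2  → (empty)
PUSH 1   → 1
NEG      → -1
PUSH -55 → -1 -55
SWAP     → -55 -1
SUB      → -54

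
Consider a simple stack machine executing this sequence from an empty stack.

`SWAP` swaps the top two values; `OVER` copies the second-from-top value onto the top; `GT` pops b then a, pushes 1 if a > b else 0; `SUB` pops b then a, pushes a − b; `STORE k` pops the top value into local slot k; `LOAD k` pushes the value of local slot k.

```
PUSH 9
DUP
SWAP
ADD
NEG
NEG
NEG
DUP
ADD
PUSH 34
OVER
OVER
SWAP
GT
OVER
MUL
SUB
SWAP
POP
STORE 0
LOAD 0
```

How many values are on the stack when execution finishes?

1

PUSH 9  : [9]
DUP     : [9, 9]
SWAP    : [9, 9]
ADD     : [18]
NEG     : [-18]
NEG     : [18]
NEG     : [-18]
DUP     : [-18, -18]
ADD     : [-36]
PUSH 34 : [-36, 34]
OVER    : [-36, 34, -36]
OVER    : [-36, 34, -36, 34]
SWAP    : [-36, 34, 34, -36]
GT      : [-36, 34, 1]
OVER    : [-36, 34, 1, 34]
MUL     : [-36, 34, 34]
SUB     : [-36, 0]
SWAP    : [0, -36]
POP     : [0]
STORE 0 : []
LOAD 0  : [0]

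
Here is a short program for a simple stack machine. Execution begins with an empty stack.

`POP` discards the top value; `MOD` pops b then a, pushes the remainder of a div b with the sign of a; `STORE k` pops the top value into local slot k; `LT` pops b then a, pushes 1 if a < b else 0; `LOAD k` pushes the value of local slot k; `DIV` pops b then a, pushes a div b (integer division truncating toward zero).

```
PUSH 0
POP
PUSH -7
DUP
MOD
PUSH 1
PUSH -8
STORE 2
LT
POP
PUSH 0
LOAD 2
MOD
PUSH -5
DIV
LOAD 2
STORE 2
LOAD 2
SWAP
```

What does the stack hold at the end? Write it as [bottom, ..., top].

PUSH 0  → [0]
POP     → []
PUSH -7 → [-7]
DUP     → [-7, -7]
MOD     → [0]
PUSH 1  → [0, 1]
PUSH -8 → [0, 1, -8]
STORE 2 → [0, 1]
LT      → [1]
POP     → []
PUSH 0  → [0]
LOAD 2  → [0, -8]
MOD     → [0]
PUSH -5 → [0, -5]
DIV     → [0]
LOAD 2  → [0, -8]
STORE 2 → [0]
LOAD 2  → [0, -8]
SWAP    → [-8, 0]

[-8, 0]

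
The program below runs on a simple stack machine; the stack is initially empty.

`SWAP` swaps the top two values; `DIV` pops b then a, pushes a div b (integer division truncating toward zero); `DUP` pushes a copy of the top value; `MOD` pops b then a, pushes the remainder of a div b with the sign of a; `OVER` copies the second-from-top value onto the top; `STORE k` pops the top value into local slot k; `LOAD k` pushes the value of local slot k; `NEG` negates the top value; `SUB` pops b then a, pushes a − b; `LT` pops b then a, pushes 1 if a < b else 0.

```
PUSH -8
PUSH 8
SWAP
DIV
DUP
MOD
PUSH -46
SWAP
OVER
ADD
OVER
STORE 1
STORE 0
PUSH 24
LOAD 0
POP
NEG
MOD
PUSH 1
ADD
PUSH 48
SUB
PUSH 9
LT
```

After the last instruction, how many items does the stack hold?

PUSH -8   -8
PUSH 8    -8 8
SWAP      8 -8
DIV       -1
DUP       -1 -1
MOD       0
PUSH -46  0 -46
SWAP      -46 0
OVER      -46 0 -46
ADD       -46 -46
OVER      -46 -46 -46
STORE 1   -46 -46
STORE 0   -46
PUSH 24   -46 24
LOAD 0    -46 24 -46
POP       -46 24
NEG       -46 -24
MOD       -22
PUSH 1    -22 1
ADD       -21
PUSH 48   -21 48
SUB       -69
PUSH 9    -69 9
LT        1

1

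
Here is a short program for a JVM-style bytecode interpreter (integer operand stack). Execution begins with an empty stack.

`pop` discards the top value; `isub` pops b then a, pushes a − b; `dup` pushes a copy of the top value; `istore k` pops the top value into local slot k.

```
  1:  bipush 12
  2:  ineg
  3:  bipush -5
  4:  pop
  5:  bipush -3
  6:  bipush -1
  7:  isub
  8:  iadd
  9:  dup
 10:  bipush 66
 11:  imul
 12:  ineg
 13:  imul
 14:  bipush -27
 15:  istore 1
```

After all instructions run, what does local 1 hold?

bipush 12   12
ineg        -12
bipush -5   -12 -5
pop         -12
bipush -3   -12 -3
bipush -1   -12 -3 -1
isub        -12 -2
iadd        -14
dup         -14 -14
bipush 66   -14 -14 66
imul        -14 -924
ineg        -14 924
imul        -12936
bipush -27  -12936 -27
istore 1    -12936

-27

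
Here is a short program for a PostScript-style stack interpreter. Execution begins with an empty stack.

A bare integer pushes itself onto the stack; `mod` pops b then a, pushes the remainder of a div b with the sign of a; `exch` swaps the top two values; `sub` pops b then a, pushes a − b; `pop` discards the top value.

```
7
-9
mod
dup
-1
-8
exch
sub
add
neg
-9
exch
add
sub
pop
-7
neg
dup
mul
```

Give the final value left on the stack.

7     7
-9    7 -9
mod   7
dup   7 7
-1    7 7 -1
-8    7 7 -1 -8
exch  7 7 -8 -1
sub   7 7 -7
add   7 0
neg   7 0
-9    7 0 -9
exch  7 -9 0
add   7 -9
sub   16
pop   (empty)
-7    -7
neg   7
dup   7 7
mul   49

49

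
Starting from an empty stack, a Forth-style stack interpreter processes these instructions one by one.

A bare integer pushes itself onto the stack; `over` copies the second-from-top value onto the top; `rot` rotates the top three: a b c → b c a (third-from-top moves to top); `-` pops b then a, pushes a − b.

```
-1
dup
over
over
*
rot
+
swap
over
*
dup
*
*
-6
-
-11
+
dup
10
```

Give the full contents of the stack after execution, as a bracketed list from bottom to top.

[-5, -5, 10]

-1   : [-1]
dup  : [-1, -1]
over : [-1, -1, -1]
over : [-1, -1, -1, -1]
*    : [-1, -1, 1]
rot  : [-1, 1, -1]
+    : [-1, 0]
swap : [0, -1]
over : [0, -1, 0]
*    : [0, 0]
dup  : [0, 0, 0]
*    : [0, 0]
*    : [0]
-6   : [0, -6]
-    : [6]
-11  : [6, -11]
+    : [-5]
dup  : [-5, -5]
10   : [-5, -5, 10]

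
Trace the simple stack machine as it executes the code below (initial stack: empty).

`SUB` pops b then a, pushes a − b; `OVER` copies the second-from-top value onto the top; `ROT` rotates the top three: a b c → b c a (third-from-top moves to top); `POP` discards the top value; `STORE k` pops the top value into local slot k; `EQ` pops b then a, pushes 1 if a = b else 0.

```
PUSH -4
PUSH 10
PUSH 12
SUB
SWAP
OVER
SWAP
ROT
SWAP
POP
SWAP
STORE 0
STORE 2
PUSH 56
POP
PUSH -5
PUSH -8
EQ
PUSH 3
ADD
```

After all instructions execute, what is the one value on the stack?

3

PUSH -4 -> [-4]
PUSH 10 -> [-4, 10]
PUSH 12 -> [-4, 10, 12]
SUB     -> [-4, -2]
SWAP    -> [-2, -4]
OVER    -> [-2, -4, -2]
SWAP    -> [-2, -2, -4]
ROT     -> [-2, -4, -2]
SWAP    -> [-2, -2, -4]
POP     -> [-2, -2]
SWAP    -> [-2, -2]
STORE 0 -> [-2]
STORE 2 -> []
PUSH 56 -> [56]
POP     -> []
PUSH -5 -> [-5]
PUSH -8 -> [-5, -8]
EQ      -> [0]
PUSH 3  -> [0, 3]
ADD     -> [3]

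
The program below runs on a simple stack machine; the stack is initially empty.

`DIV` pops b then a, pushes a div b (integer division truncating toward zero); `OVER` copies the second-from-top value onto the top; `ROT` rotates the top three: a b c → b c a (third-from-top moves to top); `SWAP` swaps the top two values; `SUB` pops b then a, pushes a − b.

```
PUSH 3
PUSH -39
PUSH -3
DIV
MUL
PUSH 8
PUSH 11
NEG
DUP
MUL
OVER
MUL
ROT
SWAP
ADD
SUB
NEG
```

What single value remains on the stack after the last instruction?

PUSH 3   : 3
PUSH -39 : 3 -39
PUSH -3  : 3 -39 -3
DIV      : 3 13
MUL      : 39
PUSH 8   : 39 8
PUSH 11  : 39 8 11
NEG      : 39 8 -11
DUP      : 39 8 -11 -11
MUL      : 39 8 121
OVER     : 39 8 121 8
MUL      : 39 8 968
ROT      : 8 968 39
SWAP     : 8 39 968
ADD      : 8 1007
SUB      : -999
NEG      : 999

999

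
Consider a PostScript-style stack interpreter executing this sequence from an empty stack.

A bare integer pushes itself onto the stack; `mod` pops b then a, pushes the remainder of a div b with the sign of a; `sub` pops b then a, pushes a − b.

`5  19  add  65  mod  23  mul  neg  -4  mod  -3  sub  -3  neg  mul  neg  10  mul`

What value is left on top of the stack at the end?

-90

5   : [5]
19  : [5, 19]
add : [24]
65  : [24, 65]
mod : [24]
23  : [24, 23]
mul : [552]
neg : [-552]
-4  : [-552, -4]
mod : [0]
-3  : [0, -3]
sub : [3]
-3  : [3, -3]
neg : [3, 3]
mul : [9]
neg : [-9]
10  : [-9, 10]
mul : [-90]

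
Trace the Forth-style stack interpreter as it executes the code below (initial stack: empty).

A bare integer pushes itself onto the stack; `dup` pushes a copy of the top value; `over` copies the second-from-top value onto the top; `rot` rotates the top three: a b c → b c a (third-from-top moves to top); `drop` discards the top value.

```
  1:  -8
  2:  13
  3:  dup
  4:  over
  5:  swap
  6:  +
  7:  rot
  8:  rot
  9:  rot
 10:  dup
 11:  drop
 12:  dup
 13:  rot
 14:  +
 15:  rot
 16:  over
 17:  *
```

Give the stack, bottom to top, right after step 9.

[-8, 13, 26]

-8    [-8]
13    [-8, 13]
dup   [-8, 13, 13]
over  [-8, 13, 13, 13]
swap  [-8, 13, 13, 13]
+     [-8, 13, 26]
rot   [13, 26, -8]
rot   [26, -8, 13]
rot   [-8, 13, 26]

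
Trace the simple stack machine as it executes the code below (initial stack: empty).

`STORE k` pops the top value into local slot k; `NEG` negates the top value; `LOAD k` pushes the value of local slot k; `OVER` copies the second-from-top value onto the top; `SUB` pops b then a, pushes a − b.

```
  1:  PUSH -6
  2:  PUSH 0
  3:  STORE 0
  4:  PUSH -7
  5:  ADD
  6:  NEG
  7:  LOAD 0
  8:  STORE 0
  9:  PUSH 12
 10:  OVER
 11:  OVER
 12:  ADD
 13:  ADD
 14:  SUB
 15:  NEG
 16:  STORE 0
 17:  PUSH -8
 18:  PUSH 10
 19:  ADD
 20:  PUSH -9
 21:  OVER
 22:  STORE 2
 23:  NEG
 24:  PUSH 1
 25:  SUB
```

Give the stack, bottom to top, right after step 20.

[2, -9]

PUSH -6  -6
PUSH 0   -6 0
STORE 0  -6
PUSH -7  -6 -7
ADD      -13
NEG      13
LOAD 0   13 0
STORE 0  13
PUSH 12  13 12
OVER     13 12 13
OVER     13 12 13 12
ADD      13 12 25
ADD      13 37
SUB      -24
NEG      24
STORE 0  (empty)
PUSH -8  -8
PUSH 10  -8 10
ADD      2
PUSH -9  2 -9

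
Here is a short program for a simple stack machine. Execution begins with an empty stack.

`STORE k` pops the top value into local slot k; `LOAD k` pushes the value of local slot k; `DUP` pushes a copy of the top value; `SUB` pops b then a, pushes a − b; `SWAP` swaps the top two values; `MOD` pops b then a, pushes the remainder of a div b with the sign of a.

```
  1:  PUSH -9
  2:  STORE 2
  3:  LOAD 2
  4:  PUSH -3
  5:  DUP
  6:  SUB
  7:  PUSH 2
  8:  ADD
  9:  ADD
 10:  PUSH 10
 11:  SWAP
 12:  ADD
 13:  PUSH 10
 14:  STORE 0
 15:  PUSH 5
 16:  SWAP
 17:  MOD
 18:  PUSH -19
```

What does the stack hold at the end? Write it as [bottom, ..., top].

[2, -19]

PUSH -9   [-9]
STORE 2   []
LOAD 2    [-9]
PUSH -3   [-9, -3]
DUP       [-9, -3, -3]
SUB       [-9, 0]
PUSH 2    [-9, 0, 2]
ADD       [-9, 2]
ADD       [-7]
PUSH 10   [-7, 10]
SWAP      [10, -7]
ADD       [3]
PUSH 10   [3, 10]
STORE 0   [3]
PUSH 5    [3, 5]
SWAP      [5, 3]
MOD       [2]
PUSH -19  [2, -19]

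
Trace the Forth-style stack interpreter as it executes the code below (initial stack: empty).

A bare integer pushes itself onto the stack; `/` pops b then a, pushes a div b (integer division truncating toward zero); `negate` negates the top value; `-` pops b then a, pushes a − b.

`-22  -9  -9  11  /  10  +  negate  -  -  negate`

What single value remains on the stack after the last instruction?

-22     -22
-9      -22 -9
-9      -22 -9 -9
11      -22 -9 -9 11
/       -22 -9 0
10      -22 -9 0 10
+       -22 -9 10
negate  -22 -9 -10
-       -22 1
-       -23
negate  23

23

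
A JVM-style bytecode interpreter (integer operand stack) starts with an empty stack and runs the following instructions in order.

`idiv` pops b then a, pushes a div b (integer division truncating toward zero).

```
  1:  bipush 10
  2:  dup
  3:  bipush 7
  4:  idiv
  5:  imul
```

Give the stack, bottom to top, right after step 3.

[10, 10, 7]

bipush 10 : [10]
dup       : [10, 10]
bipush 7  : [10, 10, 7]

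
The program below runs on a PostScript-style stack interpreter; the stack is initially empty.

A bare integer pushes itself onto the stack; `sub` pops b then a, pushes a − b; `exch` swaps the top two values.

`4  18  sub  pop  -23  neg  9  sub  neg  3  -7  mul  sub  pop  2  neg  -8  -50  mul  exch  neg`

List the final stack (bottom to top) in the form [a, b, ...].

4    → 4
18   → 4 18
sub  → -14
pop  → (empty)
-23  → -23
neg  → 23
9    → 23 9
sub  → 14
neg  → -14
3    → -14 3
-7   → -14 3 -7
mul  → -14 -21
sub  → 7
pop  → (empty)
2    → 2
neg  → -2
-8   → -2 -8
-50  → -2 -8 -50
mul  → -2 400
exch → 400 -2
neg  → 400 2

[400, 2]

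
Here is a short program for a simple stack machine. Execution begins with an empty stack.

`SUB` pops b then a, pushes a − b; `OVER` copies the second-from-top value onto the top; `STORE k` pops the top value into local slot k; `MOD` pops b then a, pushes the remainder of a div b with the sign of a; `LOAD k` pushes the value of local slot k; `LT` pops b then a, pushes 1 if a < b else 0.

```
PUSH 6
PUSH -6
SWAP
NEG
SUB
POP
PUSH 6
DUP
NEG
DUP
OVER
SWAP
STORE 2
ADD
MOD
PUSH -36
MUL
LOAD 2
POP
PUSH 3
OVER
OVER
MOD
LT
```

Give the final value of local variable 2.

PUSH 6    [6]
PUSH -6   [6, -6]
SWAP      [-6, 6]
NEG       [-6, -6]
SUB       [0]
POP       []
PUSH 6    [6]
DUP       [6, 6]
NEG       [6, -6]
DUP       [6, -6, -6]
OVER      [6, -6, -6, -6]
SWAP      [6, -6, -6, -6]
STORE 2   [6, -6, -6]
ADD       [6, -12]
MOD       [6]
PUSH -36  [6, -36]
MUL       [-216]
LOAD 2    [-216, -6]
POP       [-216]
PUSH 3    [-216, 3]
OVER      [-216, 3, -216]
OVER      [-216, 3, -216, 3]
MOD       [-216, 3, 0]
LT        [-216, 0]

-6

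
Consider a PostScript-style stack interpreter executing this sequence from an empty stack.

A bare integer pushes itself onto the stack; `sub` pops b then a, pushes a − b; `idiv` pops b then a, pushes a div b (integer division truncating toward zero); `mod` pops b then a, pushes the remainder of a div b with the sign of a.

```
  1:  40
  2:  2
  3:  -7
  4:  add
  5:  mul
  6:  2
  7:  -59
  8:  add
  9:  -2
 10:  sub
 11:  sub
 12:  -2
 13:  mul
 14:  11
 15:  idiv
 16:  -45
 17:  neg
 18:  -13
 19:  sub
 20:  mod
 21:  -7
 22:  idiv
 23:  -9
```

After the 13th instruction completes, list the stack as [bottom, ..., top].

[290]

40  -> [40]
2   -> [40, 2]
-7  -> [40, 2, -7]
add -> [40, -5]
mul -> [-200]
2   -> [-200, 2]
-59 -> [-200, 2, -59]
add -> [-200, -57]
-2  -> [-200, -57, -2]
sub -> [-200, -55]
sub -> [-145]
-2  -> [-145, -2]
mul -> [290]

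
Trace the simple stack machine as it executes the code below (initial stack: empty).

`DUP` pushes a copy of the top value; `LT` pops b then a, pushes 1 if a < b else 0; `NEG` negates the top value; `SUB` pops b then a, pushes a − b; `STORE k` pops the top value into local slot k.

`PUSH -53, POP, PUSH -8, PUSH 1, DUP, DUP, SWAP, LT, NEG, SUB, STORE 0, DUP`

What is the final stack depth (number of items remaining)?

2

PUSH -53 -> [-53]
POP      -> []
PUSH -8  -> [-8]
PUSH 1   -> [-8, 1]
DUP      -> [-8, 1, 1]
DUP      -> [-8, 1, 1, 1]
SWAP     -> [-8, 1, 1, 1]
LT       -> [-8, 1, 0]
NEG      -> [-8, 1, 0]
SUB      -> [-8, 1]
STORE 0  -> [-8]
DUP      -> [-8, -8]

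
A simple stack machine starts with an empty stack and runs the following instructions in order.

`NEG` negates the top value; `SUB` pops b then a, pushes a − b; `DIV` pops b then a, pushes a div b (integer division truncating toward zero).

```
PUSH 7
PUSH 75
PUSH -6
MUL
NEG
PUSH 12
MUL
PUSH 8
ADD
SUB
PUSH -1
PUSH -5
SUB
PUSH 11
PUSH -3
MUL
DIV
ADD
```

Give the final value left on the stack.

PUSH 7   7
PUSH 75  7 75
PUSH -6  7 75 -6
MUL      7 -450
NEG      7 450
PUSH 12  7 450 12
MUL      7 5400
PUSH 8   7 5400 8
ADD      7 5408
SUB      -5401
PUSH -1  -5401 -1
PUSH -5  -5401 -1 -5
SUB      -5401 4
PUSH 11  -5401 4 11
PUSH -3  -5401 4 11 -3
MUL      -5401 4 -33
DIV      -5401 0
ADD      -5401

-5401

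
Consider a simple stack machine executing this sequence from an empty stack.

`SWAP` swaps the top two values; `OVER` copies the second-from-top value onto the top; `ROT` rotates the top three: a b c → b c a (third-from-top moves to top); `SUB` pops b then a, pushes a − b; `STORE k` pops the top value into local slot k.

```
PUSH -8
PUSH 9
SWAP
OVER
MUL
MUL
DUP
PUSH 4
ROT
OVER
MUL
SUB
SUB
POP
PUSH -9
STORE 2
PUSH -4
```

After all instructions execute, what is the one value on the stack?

-4

PUSH -8 : -8
PUSH 9  : -8 9
SWAP    : 9 -8
OVER    : 9 -8 9
MUL     : 9 -72
MUL     : -648
DUP     : -648 -648
PUSH 4  : -648 -648 4
ROT     : -648 4 -648
OVER    : -648 4 -648 4
MUL     : -648 4 -2592
SUB     : -648 2596
SUB     : -3244
POP     : (empty)
PUSH -9 : -9
STORE 2 : (empty)
PUSH -4 : -4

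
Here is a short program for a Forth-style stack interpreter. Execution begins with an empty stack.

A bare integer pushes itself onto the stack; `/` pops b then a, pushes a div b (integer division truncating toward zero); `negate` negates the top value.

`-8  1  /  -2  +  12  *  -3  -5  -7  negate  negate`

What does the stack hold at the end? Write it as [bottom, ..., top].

-8      -8
1       -8 1
/       -8
-2      -8 -2
+       -10
12      -10 12
*       -120
-3      -120 -3
-5      -120 -3 -5
-7      -120 -3 -5 -7
negate  -120 -3 -5 7
negate  -120 -3 -5 -7

[-120, -3, -5, -7]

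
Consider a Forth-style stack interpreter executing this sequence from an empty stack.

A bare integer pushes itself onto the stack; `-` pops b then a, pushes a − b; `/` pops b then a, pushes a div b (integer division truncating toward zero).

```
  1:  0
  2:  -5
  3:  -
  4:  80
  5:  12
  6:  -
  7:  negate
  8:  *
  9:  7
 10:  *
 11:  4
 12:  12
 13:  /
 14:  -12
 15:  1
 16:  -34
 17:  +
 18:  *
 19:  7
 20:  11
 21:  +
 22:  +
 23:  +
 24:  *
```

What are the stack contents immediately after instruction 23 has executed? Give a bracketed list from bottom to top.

[-2380, 414]

0      -> [0]
-5     -> [0, -5]
-      -> [5]
80     -> [5, 80]
12     -> [5, 80, 12]
-      -> [5, 68]
negate -> [5, -68]
*      -> [-340]
7      -> [-340, 7]
*      -> [-2380]
4      -> [-2380, 4]
12     -> [-2380, 4, 12]
/      -> [-2380, 0]
-12    -> [-2380, 0, -12]
1      -> [-2380, 0, -12, 1]
-34    -> [-2380, 0, -12, 1, -34]
+      -> [-2380, 0, -12, -33]
*      -> [-2380, 0, 396]
7      -> [-2380, 0, 396, 7]
11     -> [-2380, 0, 396, 7, 11]
+      -> [-2380, 0, 396, 18]
+      -> [-2380, 0, 414]
+      -> [-2380, 414]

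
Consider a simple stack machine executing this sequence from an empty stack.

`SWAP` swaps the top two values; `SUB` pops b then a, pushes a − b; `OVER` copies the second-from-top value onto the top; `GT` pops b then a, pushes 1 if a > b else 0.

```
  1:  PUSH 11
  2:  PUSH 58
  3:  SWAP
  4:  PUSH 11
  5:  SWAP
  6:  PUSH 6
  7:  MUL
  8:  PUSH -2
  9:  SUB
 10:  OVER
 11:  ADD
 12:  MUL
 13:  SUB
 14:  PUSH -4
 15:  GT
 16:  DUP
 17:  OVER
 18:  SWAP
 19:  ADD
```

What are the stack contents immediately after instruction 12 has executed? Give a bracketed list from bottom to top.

[58, 869]

PUSH 11 : [11]
PUSH 58 : [11, 58]
SWAP    : [58, 11]
PUSH 11 : [58, 11, 11]
SWAP    : [58, 11, 11]
PUSH 6  : [58, 11, 11, 6]
MUL     : [58, 11, 66]
PUSH -2 : [58, 11, 66, -2]
SUB     : [58, 11, 68]
OVER    : [58, 11, 68, 11]
ADD     : [58, 11, 79]
MUL     : [58, 869]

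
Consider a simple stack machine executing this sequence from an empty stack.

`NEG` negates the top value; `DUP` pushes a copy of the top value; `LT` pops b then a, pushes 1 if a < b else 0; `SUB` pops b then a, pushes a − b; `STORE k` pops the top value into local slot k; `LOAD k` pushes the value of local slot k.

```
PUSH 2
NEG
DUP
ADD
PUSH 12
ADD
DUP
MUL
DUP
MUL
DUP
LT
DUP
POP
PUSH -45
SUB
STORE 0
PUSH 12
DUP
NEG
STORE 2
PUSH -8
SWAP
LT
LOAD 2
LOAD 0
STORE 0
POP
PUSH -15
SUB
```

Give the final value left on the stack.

16

PUSH 2   -> [2]
NEG      -> [-2]
DUP      -> [-2, -2]
ADD      -> [-4]
PUSH 12  -> [-4, 12]
ADD      -> [8]
DUP      -> [8, 8]
MUL      -> [64]
DUP      -> [64, 64]
MUL      -> [4096]
DUP      -> [4096, 4096]
LT       -> [0]
DUP      -> [0, 0]
POP      -> [0]
PUSH -45 -> [0, -45]
SUB      -> [45]
STORE 0  -> []
PUSH 12  -> [12]
DUP      -> [12, 12]
NEG      -> [12, -12]
STORE 2  -> [12]
PUSH -8  -> [12, -8]
SWAP     -> [-8, 12]
LT       -> [1]
LOAD 2   -> [1, -12]
LOAD 0   -> [1, -12, 45]
STORE 0  -> [1, -12]
POP      -> [1]
PUSH -15 -> [1, -15]
SUB      -> [16]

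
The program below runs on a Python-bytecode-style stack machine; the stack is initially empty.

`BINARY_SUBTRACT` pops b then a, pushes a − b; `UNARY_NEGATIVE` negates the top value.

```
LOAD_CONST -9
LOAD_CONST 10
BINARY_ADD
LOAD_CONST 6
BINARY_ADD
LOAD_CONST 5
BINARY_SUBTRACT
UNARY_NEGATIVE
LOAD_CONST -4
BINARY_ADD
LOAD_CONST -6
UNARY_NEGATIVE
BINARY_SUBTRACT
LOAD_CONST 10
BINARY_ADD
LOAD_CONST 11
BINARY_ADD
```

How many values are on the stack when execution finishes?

1

LOAD_CONST -9   : -9
LOAD_CONST 10   : -9 10
BINARY_ADD      : 1
LOAD_CONST 6    : 1 6
BINARY_ADD      : 7
LOAD_CONST 5    : 7 5
BINARY_SUBTRACT : 2
UNARY_NEGATIVE  : -2
LOAD_CONST -4   : -2 -4
BINARY_ADD      : -6
LOAD_CONST -6   : -6 -6
UNARY_NEGATIVE  : -6 6
BINARY_SUBTRACT : -12
LOAD_CONST 10   : -12 10
BINARY_ADD      : -2
LOAD_CONST 11   : -2 11
BINARY_ADD      : 9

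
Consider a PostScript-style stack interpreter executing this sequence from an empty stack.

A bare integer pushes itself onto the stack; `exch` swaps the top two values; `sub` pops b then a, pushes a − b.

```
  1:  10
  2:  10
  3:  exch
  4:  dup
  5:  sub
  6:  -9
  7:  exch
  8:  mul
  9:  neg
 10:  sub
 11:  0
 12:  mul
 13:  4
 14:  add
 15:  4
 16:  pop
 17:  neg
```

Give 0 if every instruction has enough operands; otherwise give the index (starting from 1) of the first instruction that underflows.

0

10   : [10]
10   : [10, 10]
exch : [10, 10]
dup  : [10, 10, 10]
sub  : [10, 0]
-9   : [10, 0, -9]
exch : [10, -9, 0]
mul  : [10, 0]
neg  : [10, 0]
sub  : [10]
0    : [10, 0]
mul  : [0]
4    : [0, 4]
add  : [4]
4    : [4, 4]
pop  : [4]
neg  : [-4]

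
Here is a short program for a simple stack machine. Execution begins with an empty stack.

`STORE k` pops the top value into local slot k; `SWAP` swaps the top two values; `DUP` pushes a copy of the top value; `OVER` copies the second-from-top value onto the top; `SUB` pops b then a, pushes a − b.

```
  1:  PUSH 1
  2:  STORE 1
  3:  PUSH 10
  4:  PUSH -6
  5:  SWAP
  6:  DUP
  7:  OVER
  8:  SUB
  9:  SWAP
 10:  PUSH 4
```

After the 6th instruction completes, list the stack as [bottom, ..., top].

[-6, 10, 10]

PUSH 1  : 1
STORE 1 : (empty)
PUSH 10 : 10
PUSH -6 : 10 -6
SWAP    : -6 10
DUP     : -6 10 10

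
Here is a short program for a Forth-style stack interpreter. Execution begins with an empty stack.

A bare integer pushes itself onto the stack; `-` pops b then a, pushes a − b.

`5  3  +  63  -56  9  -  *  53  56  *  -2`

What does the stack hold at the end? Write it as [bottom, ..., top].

5   -> 5
3   -> 5 3
+   -> 8
63  -> 8 63
-56 -> 8 63 -56
9   -> 8 63 -56 9
-   -> 8 63 -65
*   -> 8 -4095
53  -> 8 -4095 53
56  -> 8 -4095 53 56
*   -> 8 -4095 2968
-2  -> 8 -4095 2968 -2

[8, -4095, 2968, -2]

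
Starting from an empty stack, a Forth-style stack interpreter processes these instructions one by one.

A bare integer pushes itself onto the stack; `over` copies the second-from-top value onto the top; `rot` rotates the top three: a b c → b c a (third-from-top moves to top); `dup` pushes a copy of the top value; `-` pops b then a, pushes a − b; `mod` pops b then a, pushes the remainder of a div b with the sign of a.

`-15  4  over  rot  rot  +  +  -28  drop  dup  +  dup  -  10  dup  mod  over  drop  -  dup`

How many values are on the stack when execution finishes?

2

-15  -> [-15]
4    -> [-15, 4]
over -> [-15, 4, -15]
rot  -> [4, -15, -15]
rot  -> [-15, -15, 4]
+    -> [-15, -11]
+    -> [-26]
-28  -> [-26, -28]
drop -> [-26]
dup  -> [-26, -26]
+    -> [-52]
dup  -> [-52, -52]
-    -> [0]
10   -> [0, 10]
dup  -> [0, 10, 10]
mod  -> [0, 0]
over -> [0, 0, 0]
drop -> [0, 0]
-    -> [0]
dup  -> [0, 0]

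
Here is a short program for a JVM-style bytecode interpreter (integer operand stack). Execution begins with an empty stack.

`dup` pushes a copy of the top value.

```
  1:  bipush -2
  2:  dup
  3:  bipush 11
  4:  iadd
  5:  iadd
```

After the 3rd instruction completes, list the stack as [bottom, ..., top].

bipush -2 -> [-2]
dup       -> [-2, -2]
bipush 11 -> [-2, -2, 11]

[-2, -2, 11]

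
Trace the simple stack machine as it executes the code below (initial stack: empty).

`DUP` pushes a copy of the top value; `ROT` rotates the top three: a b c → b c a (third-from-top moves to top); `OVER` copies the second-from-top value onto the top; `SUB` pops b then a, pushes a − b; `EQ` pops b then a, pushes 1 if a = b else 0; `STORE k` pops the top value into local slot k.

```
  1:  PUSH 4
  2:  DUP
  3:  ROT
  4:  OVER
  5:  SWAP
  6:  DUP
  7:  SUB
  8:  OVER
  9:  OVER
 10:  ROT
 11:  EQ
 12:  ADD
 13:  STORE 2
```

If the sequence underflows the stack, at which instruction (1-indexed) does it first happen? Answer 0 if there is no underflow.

PUSH 4  4
DUP     4 4
ROT  — needs 3 operands, stack has 2 → underflow

3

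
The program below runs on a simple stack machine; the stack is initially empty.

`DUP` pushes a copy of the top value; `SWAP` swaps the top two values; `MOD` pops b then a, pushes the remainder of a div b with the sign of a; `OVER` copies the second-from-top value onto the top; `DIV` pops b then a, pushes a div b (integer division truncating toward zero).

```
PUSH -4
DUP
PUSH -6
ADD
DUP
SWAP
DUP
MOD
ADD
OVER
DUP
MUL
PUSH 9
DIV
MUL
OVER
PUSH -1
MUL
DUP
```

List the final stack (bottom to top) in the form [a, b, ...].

PUSH -4 → -4
DUP     → -4 -4
PUSH -6 → -4 -4 -6
ADD     → -4 -10
DUP     → -4 -10 -10
SWAP    → -4 -10 -10
DUP     → -4 -10 -10 -10
MOD     → -4 -10 0
ADD     → -4 -10
OVER    → -4 -10 -4
DUP     → -4 -10 -4 -4
MUL     → -4 -10 16
PUSH 9  → -4 -10 16 9
DIV     → -4 -10 1
MUL     → -4 -10
OVER    → -4 -10 -4
PUSH -1 → -4 -10 -4 -1
MUL     → -4 -10 4
DUP     → -4 -10 4 4

[-4, -10, 4, 4]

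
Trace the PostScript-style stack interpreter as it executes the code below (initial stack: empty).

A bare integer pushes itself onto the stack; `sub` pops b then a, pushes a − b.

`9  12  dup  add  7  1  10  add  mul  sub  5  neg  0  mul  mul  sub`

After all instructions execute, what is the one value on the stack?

9

9   -> 9
12  -> 9 12
dup -> 9 12 12
add -> 9 24
7   -> 9 24 7
1   -> 9 24 7 1
10  -> 9 24 7 1 10
add -> 9 24 7 11
mul -> 9 24 77
sub -> 9 -53
5   -> 9 -53 5
neg -> 9 -53 -5
0   -> 9 -53 -5 0
mul -> 9 -53 0
mul -> 9 0
sub -> 9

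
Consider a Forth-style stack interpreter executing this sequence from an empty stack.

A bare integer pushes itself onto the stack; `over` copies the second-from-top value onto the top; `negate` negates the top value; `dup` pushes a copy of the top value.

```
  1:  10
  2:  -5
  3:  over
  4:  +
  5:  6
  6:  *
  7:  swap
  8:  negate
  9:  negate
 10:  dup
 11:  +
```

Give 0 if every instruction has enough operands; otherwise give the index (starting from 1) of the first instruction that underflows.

10     → [10]
-5     → [10, -5]
over   → [10, -5, 10]
+      → [10, 5]
6      → [10, 5, 6]
*      → [10, 30]
swap   → [30, 10]
negate → [30, -10]
negate → [30, 10]
dup    → [30, 10, 10]
+      → [30, 20]

0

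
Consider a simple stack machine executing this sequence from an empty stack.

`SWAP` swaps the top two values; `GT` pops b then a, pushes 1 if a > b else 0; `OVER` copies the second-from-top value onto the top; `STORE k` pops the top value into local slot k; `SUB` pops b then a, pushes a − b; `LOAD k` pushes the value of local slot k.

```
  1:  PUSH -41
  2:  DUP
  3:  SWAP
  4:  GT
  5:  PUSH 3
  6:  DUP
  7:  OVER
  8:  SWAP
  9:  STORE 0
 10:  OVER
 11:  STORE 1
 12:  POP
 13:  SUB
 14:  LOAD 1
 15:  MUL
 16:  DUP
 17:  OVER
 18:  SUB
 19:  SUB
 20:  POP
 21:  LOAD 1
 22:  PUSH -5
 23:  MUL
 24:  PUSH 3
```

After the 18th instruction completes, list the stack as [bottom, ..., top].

PUSH -41 -> -41
DUP      -> -41 -41
SWAP     -> -41 -41
GT       -> 0
PUSH 3   -> 0 3
DUP      -> 0 3 3
OVER     -> 0 3 3 3
SWAP     -> 0 3 3 3
STORE 0  -> 0 3 3
OVER     -> 0 3 3 3
STORE 1  -> 0 3 3
POP      -> 0 3
SUB      -> -3
LOAD 1   -> -3 3
MUL      -> -9
DUP      -> -9 -9
OVER     -> -9 -9 -9
SUB      -> -9 0

[-9, 0]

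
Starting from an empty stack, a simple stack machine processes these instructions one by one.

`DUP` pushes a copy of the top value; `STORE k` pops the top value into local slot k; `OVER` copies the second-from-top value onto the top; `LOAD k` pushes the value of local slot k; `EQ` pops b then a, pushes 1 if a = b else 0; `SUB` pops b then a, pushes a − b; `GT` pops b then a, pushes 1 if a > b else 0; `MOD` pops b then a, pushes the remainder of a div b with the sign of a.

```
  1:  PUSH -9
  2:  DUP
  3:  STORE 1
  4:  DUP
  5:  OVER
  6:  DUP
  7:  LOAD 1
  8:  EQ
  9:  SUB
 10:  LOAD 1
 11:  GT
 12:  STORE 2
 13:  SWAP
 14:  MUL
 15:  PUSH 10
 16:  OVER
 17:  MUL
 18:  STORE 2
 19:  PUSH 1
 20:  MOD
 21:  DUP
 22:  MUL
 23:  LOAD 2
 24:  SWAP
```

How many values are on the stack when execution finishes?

PUSH -9  [-9]
DUP      [-9, -9]
STORE 1  [-9]
DUP      [-9, -9]
OVER     [-9, -9, -9]
DUP      [-9, -9, -9, -9]
LOAD 1   [-9, -9, -9, -9, -9]
EQ       [-9, -9, -9, 1]
SUB      [-9, -9, -10]
LOAD 1   [-9, -9, -10, -9]
GT       [-9, -9, 0]
STORE 2  [-9, -9]
SWAP     [-9, -9]
MUL      [81]
PUSH 10  [81, 10]
OVER     [81, 10, 81]
MUL      [81, 810]
STORE 2  [81]
PUSH 1   [81, 1]
MOD      [0]
DUP      [0, 0]
MUL      [0]
LOAD 2   [0, 810]
SWAP     [810, 0]

2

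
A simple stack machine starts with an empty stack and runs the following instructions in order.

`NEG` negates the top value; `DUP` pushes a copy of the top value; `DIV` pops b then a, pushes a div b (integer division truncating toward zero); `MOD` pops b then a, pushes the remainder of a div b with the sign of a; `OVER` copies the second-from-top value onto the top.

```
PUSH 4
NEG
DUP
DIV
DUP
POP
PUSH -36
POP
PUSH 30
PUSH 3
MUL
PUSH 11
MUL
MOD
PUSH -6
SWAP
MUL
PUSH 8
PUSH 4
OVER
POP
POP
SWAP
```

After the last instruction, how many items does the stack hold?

PUSH 4   -> 4
NEG      -> -4
DUP      -> -4 -4
DIV      -> 1
DUP      -> 1 1
POP      -> 1
PUSH -36 -> 1 -36
POP      -> 1
PUSH 30  -> 1 30
PUSH 3   -> 1 30 3
MUL      -> 1 90
PUSH 11  -> 1 90 11
MUL      -> 1 990
MOD      -> 1
PUSH -6  -> 1 -6
SWAP     -> -6 1
MUL      -> -6
PUSH 8   -> -6 8
PUSH 4   -> -6 8 4
OVER     -> -6 8 4 8
POP      -> -6 8 4
POP      -> -6 8
SWAP     -> 8 -6

2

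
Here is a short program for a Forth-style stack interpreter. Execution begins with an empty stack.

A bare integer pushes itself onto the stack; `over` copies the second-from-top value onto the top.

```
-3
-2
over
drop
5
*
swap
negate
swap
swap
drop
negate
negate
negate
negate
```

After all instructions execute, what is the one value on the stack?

-10

-3     : [-3]
-2     : [-3, -2]
over   : [-3, -2, -3]
drop   : [-3, -2]
5      : [-3, -2, 5]
*      : [-3, -10]
swap   : [-10, -3]
negate : [-10, 3]
swap   : [3, -10]
swap   : [-10, 3]
drop   : [-10]
negate : [10]
negate : [-10]
negate : [10]
negate : [-10]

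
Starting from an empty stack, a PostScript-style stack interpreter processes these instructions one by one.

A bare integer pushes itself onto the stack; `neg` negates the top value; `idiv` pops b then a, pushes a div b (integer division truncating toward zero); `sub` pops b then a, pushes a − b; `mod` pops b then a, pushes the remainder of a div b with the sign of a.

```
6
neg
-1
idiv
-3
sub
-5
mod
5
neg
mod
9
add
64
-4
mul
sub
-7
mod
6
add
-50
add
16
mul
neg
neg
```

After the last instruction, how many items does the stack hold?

1

6     [6]
neg   [-6]
-1    [-6, -1]
idiv  [6]
-3    [6, -3]
sub   [9]
-5    [9, -5]
mod   [4]
5     [4, 5]
neg   [4, -5]
mod   [4]
9     [4, 9]
add   [13]
64    [13, 64]
-4    [13, 64, -4]
mul   [13, -256]
sub   [269]
-7    [269, -7]
mod   [3]
6     [3, 6]
add   [9]
-50   [9, -50]
add   [-41]
16    [-41, 16]
mul   [-656]
neg   [656]
neg   [-656]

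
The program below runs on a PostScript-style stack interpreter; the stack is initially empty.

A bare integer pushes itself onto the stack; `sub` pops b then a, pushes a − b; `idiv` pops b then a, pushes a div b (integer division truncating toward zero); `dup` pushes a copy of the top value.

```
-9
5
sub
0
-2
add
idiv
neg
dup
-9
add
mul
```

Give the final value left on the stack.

-9    [-9]
5     [-9, 5]
sub   [-14]
0     [-14, 0]
-2    [-14, 0, -2]
add   [-14, -2]
idiv  [7]
neg   [-7]
dup   [-7, -7]
-9    [-7, -7, -9]
add   [-7, -16]
mul   [112]

112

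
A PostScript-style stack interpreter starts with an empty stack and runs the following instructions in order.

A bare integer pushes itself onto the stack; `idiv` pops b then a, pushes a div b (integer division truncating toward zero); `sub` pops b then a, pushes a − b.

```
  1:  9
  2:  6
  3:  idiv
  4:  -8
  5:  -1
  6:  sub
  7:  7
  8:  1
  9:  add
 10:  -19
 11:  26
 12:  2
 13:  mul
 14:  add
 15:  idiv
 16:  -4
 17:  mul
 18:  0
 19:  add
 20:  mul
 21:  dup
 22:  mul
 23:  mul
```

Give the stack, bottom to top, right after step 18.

[1, -7, 0, 0]

9     [9]
6     [9, 6]
idiv  [1]
-8    [1, -8]
-1    [1, -8, -1]
sub   [1, -7]
7     [1, -7, 7]
1     [1, -7, 7, 1]
add   [1, -7, 8]
-19   [1, -7, 8, -19]
26    [1, -7, 8, -19, 26]
2     [1, -7, 8, -19, 26, 2]
mul   [1, -7, 8, -19, 52]
add   [1, -7, 8, 33]
idiv  [1, -7, 0]
-4    [1, -7, 0, -4]
mul   [1, -7, 0]
0     [1, -7, 0, 0]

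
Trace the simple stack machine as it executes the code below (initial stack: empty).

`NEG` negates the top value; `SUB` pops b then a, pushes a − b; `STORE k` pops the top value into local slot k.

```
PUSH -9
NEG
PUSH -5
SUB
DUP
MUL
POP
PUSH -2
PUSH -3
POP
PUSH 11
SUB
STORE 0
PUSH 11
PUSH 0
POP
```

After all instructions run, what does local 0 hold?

PUSH -9  [-9]
NEG      [9]
PUSH -5  [9, -5]
SUB      [14]
DUP      [14, 14]
MUL      [196]
POP      []
PUSH -2  [-2]
PUSH -3  [-2, -3]
POP      [-2]
PUSH 11  [-2, 11]
SUB      [-13]
STORE 0  []
PUSH 11  [11]
PUSH 0   [11, 0]
POP      [11]

-13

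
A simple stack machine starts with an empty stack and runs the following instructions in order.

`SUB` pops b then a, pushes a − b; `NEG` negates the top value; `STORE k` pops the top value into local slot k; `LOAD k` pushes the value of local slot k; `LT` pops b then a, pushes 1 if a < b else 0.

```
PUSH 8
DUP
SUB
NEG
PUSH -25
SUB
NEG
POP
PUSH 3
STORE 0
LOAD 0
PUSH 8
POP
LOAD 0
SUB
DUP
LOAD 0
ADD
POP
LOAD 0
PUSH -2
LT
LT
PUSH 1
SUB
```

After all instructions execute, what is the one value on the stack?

PUSH 8   -> 8
DUP      -> 8 8
SUB      -> 0
NEG      -> 0
PUSH -25 -> 0 -25
SUB      -> 25
NEG      -> -25
POP      -> (empty)
PUSH 3   -> 3
STORE 0  -> (empty)
LOAD 0   -> 3
PUSH 8   -> 3 8
POP      -> 3
LOAD 0   -> 3 3
SUB      -> 0
DUP      -> 0 0
LOAD 0   -> 0 0 3
ADD      -> 0 3
POP      -> 0
LOAD 0   -> 0 3
PUSH -2  -> 0 3 -2
LT       -> 0 0
LT       -> 0
PUSH 1   -> 0 1
SUB      -> -1

-1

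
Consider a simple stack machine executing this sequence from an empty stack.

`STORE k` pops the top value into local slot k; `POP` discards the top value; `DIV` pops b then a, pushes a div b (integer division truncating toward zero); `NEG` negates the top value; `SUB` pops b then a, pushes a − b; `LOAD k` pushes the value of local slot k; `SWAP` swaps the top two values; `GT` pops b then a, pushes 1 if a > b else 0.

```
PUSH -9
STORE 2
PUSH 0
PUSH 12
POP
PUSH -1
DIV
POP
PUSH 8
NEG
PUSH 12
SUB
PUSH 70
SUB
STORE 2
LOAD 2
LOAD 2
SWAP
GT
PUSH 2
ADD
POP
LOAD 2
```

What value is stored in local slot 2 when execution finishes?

-90

PUSH -9 : -9
STORE 2 : (empty)
PUSH 0  : 0
PUSH 12 : 0 12
POP     : 0
PUSH -1 : 0 -1
DIV     : 0
POP     : (empty)
PUSH 8  : 8
NEG     : -8
PUSH 12 : -8 12
SUB     : -20
PUSH 70 : -20 70
SUB     : -90
STORE 2 : (empty)
LOAD 2  : -90
LOAD 2  : -90 -90
SWAP    : -90 -90
GT      : 0
PUSH 2  : 0 2
ADD     : 2
POP     : (empty)
LOAD 2  : -90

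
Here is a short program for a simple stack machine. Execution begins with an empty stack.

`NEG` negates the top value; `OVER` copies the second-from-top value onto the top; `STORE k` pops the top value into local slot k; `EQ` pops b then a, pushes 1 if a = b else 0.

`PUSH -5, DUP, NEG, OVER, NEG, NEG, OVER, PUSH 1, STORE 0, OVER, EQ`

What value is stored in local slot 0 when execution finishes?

1

PUSH -5 -> -5
DUP     -> -5 -5
NEG     -> -5 5
OVER    -> -5 5 -5
NEG     -> -5 5 5
NEG     -> -5 5 -5
OVER    -> -5 5 -5 5
PUSH 1  -> -5 5 -5 5 1
STORE 0 -> -5 5 -5 5
OVER    -> -5 5 -5 5 -5
EQ      -> -5 5 -5 0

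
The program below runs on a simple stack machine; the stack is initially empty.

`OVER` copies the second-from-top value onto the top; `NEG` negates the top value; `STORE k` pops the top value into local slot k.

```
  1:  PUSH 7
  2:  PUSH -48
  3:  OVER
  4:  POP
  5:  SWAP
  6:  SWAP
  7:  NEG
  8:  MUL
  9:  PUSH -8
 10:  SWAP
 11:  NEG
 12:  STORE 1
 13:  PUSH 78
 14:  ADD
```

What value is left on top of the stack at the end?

PUSH 7   -> 7
PUSH -48 -> 7 -48
OVER     -> 7 -48 7
POP      -> 7 -48
SWAP     -> -48 7
SWAP     -> 7 -48
NEG      -> 7 48
MUL      -> 336
PUSH -8  -> 336 -8
SWAP     -> -8 336
NEG      -> -8 -336
STORE 1  -> -8
PUSH 78  -> -8 78
ADD      -> 70

70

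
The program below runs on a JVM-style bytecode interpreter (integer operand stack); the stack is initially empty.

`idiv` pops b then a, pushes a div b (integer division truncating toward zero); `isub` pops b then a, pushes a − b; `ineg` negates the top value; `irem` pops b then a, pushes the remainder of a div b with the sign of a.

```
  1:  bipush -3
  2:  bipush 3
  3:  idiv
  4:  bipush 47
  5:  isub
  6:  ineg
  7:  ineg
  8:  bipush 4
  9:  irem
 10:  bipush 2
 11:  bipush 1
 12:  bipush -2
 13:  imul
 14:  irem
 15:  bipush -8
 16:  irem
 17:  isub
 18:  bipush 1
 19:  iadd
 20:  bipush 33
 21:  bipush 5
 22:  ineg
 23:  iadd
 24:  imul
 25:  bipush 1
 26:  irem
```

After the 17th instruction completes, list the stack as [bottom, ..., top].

bipush -3  [-3]
bipush 3   [-3, 3]
idiv       [-1]
bipush 47  [-1, 47]
isub       [-48]
ineg       [48]
ineg       [-48]
bipush 4   [-48, 4]
irem       [0]
bipush 2   [0, 2]
bipush 1   [0, 2, 1]
bipush -2  [0, 2, 1, -2]
imul       [0, 2, -2]
irem       [0, 0]
bipush -8  [0, 0, -8]
irem       [0, 0]
isub       [0]

[0]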